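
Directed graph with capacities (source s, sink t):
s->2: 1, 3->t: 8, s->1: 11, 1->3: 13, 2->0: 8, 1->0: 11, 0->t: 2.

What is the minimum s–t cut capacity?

Max flow = 10 (via 2 augmenting paths).
In the residual at optimum, the set reachable from s is {0, 1, 2, 3, s}.
Cut edges: 3->t (cap 8), 0->t (cap 2). Sum = 10.

10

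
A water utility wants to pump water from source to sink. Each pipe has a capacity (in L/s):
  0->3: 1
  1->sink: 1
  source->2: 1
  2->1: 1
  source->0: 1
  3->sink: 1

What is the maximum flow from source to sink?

2

Augment source->0->3->sink: bottleneck 1. Total 1.
Augment source->2->1->sink: bottleneck 1. Total 2.
No augmenting path remains in the residual graph.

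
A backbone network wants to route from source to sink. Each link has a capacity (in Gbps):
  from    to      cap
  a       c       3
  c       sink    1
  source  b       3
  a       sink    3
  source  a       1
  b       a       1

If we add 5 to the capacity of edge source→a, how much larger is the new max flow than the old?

2

Original max flow = 2.
After raising cap(source→a), augmenting paths through that edge carry 2 more units.
New max flow = 4. Increase = 2.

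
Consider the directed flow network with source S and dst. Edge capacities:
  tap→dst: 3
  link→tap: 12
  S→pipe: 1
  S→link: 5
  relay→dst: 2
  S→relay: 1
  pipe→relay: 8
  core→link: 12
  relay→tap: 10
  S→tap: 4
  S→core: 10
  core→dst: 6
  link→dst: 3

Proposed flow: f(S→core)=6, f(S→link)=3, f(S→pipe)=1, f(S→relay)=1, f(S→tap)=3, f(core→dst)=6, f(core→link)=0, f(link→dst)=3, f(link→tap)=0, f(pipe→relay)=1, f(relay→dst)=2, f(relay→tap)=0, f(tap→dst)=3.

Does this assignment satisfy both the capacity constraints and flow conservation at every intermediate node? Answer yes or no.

Yes

Every edge has 0 ≤ f(e) ≤ cap(e).
At each intermediate node, inflow equals outflow.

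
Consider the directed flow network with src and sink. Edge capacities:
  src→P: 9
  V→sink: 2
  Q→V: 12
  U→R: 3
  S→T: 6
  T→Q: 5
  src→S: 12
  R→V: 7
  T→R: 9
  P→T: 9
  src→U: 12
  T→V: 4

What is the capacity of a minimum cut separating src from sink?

Max flow = 2 (via 1 augmenting path).
In the residual at optimum, the set reachable from src is {P, Q, R, S, T, U, V, src}.
Cut edges: V→sink (cap 2). Sum = 2.

2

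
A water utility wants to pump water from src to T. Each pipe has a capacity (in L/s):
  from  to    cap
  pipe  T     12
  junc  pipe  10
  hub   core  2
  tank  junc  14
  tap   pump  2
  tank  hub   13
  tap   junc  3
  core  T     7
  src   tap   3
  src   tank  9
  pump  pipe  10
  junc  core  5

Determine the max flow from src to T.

12

Augment src->tap->pump->pipe->T: bottleneck 2. Total 2.
Augment src->tap->junc->pipe->T: bottleneck 1. Total 3.
Augment src->tank->junc->pipe->T: bottleneck 9. Total 12.
No augmenting path remains in the residual graph.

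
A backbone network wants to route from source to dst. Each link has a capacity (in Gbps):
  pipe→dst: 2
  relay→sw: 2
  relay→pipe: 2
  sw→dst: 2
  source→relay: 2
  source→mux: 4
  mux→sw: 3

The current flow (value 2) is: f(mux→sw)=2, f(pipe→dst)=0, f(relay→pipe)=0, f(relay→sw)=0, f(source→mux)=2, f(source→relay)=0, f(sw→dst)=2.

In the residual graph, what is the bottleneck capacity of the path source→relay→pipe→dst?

Residual capacities along the path: source→relay: 2, relay→pipe: 2, pipe→dst: 2.
Minimum is 2.

2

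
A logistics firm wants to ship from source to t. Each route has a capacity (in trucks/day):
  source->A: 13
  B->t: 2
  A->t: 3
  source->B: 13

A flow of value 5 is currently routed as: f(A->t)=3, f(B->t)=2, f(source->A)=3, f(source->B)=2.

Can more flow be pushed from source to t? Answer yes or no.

Residual reachable from source: {A, B, source}; t is not reachable.
Saturated cut: A->t, B->t with total capacity 5 = current flow value. Flow is maximum.

No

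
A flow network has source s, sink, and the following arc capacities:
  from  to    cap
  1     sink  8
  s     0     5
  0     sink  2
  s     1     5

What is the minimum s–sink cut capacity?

7

Max flow = 7 (via 2 augmenting paths).
In the residual at optimum, the set reachable from s is {0, s}.
Cut edges: s→1 (cap 5), 0→sink (cap 2). Sum = 7.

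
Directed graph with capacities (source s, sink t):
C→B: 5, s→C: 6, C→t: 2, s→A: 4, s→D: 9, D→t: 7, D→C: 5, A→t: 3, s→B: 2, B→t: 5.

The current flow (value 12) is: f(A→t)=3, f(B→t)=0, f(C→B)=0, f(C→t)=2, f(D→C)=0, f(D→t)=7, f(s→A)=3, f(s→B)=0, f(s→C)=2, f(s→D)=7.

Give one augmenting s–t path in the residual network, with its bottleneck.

Residual along s→B→t: s→B: 2, B→t: 5.
Bottleneck = min = 2.

s→B→t, bottleneck 2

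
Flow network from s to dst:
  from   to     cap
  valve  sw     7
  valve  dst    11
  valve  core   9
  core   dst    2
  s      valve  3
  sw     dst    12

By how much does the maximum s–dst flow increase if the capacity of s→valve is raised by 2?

2

Original max flow = 3.
After raising cap(s→valve), augmenting paths through that edge carry 2 more units.
New max flow = 5. Increase = 2.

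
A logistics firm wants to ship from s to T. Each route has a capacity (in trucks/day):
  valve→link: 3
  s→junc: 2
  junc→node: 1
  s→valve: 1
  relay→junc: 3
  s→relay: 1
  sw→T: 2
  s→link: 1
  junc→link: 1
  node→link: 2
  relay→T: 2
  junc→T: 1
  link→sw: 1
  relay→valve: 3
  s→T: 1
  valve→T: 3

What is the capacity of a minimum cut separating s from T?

Max flow = 5 (via 5 augmenting paths).
In the residual at optimum, the set reachable from s is {junc, link, node, s}.
Cut edges: s→relay (cap 1), s→valve (cap 1), s→T (cap 1), junc→T (cap 1), link→sw (cap 1). Sum = 5.

5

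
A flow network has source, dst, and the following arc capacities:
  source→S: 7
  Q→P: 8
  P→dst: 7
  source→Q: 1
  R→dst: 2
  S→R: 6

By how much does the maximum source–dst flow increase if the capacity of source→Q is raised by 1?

1

Original max flow = 3.
After raising cap(source→Q), augmenting paths through that edge carry 1 more unit.
New max flow = 4. Increase = 1.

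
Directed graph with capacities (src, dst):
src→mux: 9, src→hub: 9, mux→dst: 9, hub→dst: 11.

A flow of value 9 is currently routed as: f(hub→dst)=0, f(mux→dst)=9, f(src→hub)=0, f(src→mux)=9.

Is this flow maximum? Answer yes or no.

Residual path src→hub→dst has bottleneck 9 > 0.
Pushing 9 along it raises the flow to 18, so the given flow is not maximum.

No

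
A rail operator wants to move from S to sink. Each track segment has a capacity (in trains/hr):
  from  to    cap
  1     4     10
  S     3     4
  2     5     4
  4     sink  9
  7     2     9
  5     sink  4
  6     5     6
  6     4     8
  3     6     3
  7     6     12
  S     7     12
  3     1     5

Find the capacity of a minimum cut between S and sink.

Max flow = 13 (via 3 augmenting paths).
In the residual at optimum, the set reachable from S is {1, 2, 3, 4, 5, 6, 7, S}.
Cut edges: 5->sink (cap 4), 4->sink (cap 9). Sum = 13.

13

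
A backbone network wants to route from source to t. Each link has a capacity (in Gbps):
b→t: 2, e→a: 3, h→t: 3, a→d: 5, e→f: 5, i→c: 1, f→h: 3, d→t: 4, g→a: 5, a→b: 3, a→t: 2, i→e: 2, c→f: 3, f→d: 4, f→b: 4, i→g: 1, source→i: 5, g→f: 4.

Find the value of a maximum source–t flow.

4

Augment source→i→e→a→t: bottleneck 2. Total 2.
Augment source→i→c→f→b→t: bottleneck 1. Total 3.
Augment source→i→g→f→b→t: bottleneck 1. Total 4.
No augmenting path remains in the residual graph.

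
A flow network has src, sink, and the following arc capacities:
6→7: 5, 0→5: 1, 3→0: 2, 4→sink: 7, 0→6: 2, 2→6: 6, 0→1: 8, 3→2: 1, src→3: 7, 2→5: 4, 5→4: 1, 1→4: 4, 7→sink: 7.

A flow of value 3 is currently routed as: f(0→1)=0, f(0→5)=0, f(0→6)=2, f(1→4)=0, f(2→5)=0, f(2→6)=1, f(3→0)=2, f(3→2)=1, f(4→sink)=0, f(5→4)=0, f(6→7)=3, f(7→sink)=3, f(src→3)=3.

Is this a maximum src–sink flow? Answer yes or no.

Residual reachable from src: {3, src}; sink is not reachable.
Saturated cut: 3→0, 3→2 with total capacity 3 = current flow value. Flow is maximum.

Yes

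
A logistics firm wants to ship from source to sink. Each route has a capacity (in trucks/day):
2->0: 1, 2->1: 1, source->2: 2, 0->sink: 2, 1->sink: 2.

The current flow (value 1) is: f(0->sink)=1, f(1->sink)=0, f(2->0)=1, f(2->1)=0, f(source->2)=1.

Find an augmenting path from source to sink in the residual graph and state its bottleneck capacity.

source->2->1->sink, bottleneck 1

Residual along source->2->1->sink: source->2: 1, 2->1: 1, 1->sink: 2.
Bottleneck = min = 1.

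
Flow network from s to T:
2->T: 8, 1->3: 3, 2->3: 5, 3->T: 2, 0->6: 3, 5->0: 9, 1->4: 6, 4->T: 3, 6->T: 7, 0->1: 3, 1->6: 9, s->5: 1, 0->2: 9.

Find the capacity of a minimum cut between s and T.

1

Max flow = 1 (via 1 augmenting path).
In the residual at optimum, the set reachable from s is {s}.
Cut edges: s->5 (cap 1). Sum = 1.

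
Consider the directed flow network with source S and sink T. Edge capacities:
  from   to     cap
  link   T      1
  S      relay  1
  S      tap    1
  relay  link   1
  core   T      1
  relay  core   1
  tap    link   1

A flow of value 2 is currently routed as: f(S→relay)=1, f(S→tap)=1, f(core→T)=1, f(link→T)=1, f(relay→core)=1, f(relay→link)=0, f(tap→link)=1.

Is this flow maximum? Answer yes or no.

Residual reachable from S: {S}; T is not reachable.
Saturated cut: S→tap, S→relay with total capacity 2 = current flow value. Flow is maximum.

Yes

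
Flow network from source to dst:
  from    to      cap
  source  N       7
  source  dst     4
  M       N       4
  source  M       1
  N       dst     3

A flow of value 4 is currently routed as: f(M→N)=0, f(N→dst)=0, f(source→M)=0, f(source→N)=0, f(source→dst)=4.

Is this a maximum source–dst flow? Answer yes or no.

Residual path source→N→dst has bottleneck 3 > 0.
Pushing 3 along it raises the flow to 7, so the given flow is not maximum.

No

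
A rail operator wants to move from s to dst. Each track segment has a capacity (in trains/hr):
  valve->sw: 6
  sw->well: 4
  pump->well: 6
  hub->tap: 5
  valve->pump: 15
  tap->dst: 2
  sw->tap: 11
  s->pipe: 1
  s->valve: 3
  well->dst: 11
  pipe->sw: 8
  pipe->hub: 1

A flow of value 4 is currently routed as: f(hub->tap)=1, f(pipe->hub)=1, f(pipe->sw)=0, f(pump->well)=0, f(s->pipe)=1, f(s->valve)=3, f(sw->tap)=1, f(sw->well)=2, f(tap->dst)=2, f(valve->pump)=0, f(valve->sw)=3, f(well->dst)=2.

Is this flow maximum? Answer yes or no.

Residual reachable from s: {s}; dst is not reachable.
Saturated cut: s->pipe, s->valve with total capacity 4 = current flow value. Flow is maximum.

Yes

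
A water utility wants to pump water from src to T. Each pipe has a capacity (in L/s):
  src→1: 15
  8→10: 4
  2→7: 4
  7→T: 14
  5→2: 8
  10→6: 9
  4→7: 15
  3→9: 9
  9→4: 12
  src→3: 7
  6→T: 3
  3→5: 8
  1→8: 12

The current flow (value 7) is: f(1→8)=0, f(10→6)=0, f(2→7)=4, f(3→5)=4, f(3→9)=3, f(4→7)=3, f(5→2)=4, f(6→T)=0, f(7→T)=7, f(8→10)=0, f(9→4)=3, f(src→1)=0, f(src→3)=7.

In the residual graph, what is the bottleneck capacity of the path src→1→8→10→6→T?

Residual capacities along the path: src→1: 15, 1→8: 12, 8→10: 4, 10→6: 9, 6→T: 3.
Minimum is 3.

3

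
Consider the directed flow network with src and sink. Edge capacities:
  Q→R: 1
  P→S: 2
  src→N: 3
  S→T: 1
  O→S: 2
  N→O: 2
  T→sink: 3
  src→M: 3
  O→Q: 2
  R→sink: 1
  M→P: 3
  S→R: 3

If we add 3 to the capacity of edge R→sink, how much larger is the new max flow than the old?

Original max flow = 2.
After raising cap(R→sink), augmenting paths through that edge carry 2 more units.
New max flow = 4. Increase = 2.

2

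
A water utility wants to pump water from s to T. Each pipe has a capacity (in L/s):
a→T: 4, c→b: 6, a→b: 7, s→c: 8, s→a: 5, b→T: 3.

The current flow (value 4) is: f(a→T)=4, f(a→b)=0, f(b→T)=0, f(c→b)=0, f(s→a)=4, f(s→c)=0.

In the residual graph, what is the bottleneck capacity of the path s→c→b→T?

3

Residual capacities along the path: s→c: 8, c→b: 6, b→T: 3.
Minimum is 3.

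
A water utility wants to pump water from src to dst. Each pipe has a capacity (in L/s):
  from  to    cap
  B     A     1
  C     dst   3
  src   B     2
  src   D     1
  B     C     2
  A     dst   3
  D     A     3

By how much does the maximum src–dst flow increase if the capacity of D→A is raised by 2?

0

Original max flow = 3.
Edge D→A does not cross the min cut (source side {src}), so extra capacity there cannot help.
New max flow = 3. Increase = 0.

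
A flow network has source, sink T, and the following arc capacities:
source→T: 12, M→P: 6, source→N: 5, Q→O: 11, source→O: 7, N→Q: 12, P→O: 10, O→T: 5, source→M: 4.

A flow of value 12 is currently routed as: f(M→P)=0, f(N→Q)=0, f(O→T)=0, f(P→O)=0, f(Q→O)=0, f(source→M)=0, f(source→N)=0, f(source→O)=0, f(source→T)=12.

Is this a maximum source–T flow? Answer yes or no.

Residual path source→O→T has bottleneck 5 > 0.
Pushing 5 along it raises the flow to 17, so the given flow is not maximum.

No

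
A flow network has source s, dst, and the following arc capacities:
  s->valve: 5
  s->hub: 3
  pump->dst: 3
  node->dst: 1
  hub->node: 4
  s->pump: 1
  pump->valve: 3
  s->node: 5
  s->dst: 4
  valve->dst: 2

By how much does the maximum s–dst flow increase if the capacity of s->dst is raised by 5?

5

Original max flow = 8.
After raising cap(s->dst), augmenting paths through that edge carry 5 more units.
New max flow = 13. Increase = 5.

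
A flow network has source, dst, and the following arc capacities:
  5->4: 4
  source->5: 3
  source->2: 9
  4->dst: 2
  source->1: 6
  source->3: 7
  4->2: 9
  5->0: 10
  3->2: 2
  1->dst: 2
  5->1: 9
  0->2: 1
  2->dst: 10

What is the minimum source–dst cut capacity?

14

Max flow = 14 (via 4 augmenting paths).
In the residual at optimum, the set reachable from source is {0, 1, 2, 3, 4, 5, source}.
Cut edges: 4->dst (cap 2), 2->dst (cap 10), 1->dst (cap 2). Sum = 14.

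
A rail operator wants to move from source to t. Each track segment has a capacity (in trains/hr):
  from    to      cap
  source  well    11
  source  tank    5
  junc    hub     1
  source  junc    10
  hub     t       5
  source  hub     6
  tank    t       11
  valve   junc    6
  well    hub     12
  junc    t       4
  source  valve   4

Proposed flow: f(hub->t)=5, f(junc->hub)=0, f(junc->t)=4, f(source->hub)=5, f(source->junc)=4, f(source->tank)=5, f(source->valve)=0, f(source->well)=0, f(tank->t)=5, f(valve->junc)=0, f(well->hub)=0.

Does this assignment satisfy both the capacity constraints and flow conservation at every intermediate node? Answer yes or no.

Every edge has 0 ≤ f(e) ≤ cap(e).
At each intermediate node, inflow equals outflow.

Yes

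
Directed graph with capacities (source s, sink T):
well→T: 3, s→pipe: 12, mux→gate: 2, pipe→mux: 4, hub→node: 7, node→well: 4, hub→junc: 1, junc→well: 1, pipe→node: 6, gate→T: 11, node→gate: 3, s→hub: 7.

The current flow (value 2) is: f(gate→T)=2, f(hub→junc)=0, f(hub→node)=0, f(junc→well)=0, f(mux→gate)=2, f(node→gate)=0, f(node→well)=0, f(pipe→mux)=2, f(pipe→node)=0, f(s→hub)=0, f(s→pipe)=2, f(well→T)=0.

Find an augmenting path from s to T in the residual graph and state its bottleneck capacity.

s→pipe→node→gate→T, bottleneck 3

Residual along s→pipe→node→gate→T: s→pipe: 10, pipe→node: 6, node→gate: 3, gate→T: 9.
Bottleneck = min = 3.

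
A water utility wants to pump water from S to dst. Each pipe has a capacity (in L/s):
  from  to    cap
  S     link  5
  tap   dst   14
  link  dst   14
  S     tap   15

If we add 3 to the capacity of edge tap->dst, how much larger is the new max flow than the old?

1

Original max flow = 19.
After raising cap(tap->dst), augmenting paths through that edge carry 1 more unit.
New max flow = 20. Increase = 1.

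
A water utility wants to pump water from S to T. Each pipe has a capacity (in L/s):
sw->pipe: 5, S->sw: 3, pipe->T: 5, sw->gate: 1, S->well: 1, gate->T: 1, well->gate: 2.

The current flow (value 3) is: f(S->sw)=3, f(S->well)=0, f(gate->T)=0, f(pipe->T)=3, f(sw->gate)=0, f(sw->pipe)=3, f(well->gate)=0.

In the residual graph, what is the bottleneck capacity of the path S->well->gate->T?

Residual capacities along the path: S->well: 1, well->gate: 2, gate->T: 1.
Minimum is 1.

1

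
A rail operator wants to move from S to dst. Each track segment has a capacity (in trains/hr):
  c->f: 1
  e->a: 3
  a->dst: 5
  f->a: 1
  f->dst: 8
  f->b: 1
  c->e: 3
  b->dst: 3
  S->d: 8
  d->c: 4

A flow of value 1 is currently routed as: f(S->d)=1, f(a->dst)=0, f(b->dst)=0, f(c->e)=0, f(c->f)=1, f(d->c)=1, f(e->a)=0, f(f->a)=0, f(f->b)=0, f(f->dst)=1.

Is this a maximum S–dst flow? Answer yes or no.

Residual path S->d->c->e->a->dst has bottleneck 3 > 0.
Pushing 3 along it raises the flow to 4, so the given flow is not maximum.

No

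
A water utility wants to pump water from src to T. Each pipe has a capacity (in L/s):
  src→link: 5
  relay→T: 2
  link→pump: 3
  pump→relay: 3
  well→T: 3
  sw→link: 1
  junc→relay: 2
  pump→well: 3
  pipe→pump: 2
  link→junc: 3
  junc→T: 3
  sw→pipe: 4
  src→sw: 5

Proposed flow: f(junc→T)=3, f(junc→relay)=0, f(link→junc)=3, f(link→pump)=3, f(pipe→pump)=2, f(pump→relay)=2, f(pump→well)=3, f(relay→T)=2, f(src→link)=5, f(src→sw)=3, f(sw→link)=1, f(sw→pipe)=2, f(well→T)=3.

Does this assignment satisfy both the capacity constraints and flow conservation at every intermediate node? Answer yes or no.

Yes

Every edge has 0 ≤ f(e) ≤ cap(e).
At each intermediate node, inflow equals outflow.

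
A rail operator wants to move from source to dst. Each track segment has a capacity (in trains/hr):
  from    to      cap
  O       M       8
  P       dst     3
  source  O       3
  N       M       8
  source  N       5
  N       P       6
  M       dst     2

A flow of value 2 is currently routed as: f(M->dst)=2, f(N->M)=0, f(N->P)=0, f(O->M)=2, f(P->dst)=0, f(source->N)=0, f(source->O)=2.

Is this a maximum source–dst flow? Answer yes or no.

No

Residual path source->N->P->dst has bottleneck 3 > 0.
Pushing 3 along it raises the flow to 5, so the given flow is not maximum.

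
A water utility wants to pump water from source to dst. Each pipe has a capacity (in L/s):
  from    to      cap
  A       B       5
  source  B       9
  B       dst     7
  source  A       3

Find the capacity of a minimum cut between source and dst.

Max flow = 7 (via 1 augmenting path).
In the residual at optimum, the set reachable from source is {A, B, source}.
Cut edges: B→dst (cap 7). Sum = 7.

7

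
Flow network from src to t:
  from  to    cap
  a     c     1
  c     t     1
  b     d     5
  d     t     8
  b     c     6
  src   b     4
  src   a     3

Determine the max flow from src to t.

5

Augment src→a→c→t: bottleneck 1. Total 1.
Augment src→b→d→t: bottleneck 4. Total 5.
No augmenting path remains in the residual graph.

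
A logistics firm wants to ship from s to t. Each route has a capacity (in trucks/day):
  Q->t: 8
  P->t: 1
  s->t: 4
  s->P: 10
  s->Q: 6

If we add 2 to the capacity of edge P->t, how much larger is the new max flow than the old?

2

Original max flow = 11.
After raising cap(P->t), augmenting paths through that edge carry 2 more units.
New max flow = 13. Increase = 2.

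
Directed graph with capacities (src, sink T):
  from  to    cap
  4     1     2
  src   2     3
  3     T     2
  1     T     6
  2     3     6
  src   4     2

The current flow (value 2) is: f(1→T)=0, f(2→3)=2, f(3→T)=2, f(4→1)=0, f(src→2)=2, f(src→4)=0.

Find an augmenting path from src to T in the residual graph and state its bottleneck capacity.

src→4→1→T, bottleneck 2

Residual along src→4→1→T: src→4: 2, 4→1: 2, 1→T: 6.
Bottleneck = min = 2.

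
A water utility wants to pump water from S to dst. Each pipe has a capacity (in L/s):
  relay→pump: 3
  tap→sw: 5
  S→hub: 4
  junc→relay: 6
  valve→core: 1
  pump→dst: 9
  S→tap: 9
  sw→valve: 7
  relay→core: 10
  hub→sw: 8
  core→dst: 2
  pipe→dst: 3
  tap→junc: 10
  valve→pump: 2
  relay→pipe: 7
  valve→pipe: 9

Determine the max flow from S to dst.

Augment S→hub→sw→valve→pipe→dst: bottleneck 3. Total 3.
Augment S→hub→sw→valve→core→dst: bottleneck 1. Total 4.
Augment S→tap→junc→relay→pump→dst: bottleneck 3. Total 7.
Augment S→tap→junc→relay→core→dst: bottleneck 1. Total 8.
Augment S→tap→sw→valve→pump→dst: bottleneck 2. Total 10.
No augmenting path remains in the residual graph.

10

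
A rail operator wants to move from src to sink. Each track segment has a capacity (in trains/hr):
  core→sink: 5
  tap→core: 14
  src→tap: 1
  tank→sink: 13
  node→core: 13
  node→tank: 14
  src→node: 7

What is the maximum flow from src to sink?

8

Augment src→node→tank→sink: bottleneck 7. Total 7.
Augment src→tap→core→sink: bottleneck 1. Total 8.
No augmenting path remains in the residual graph.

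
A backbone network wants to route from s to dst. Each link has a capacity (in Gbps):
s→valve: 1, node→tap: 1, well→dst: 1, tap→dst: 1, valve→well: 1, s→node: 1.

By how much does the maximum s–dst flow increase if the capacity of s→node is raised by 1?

Original max flow = 2.
Even with extra capacity on s→node, another cut of capacity 2 remains binding.
New max flow = 2. Increase = 0.

0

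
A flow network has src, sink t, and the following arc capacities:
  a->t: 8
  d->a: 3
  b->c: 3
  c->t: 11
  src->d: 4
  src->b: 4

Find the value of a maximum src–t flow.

6

Augment src->d->a->t: bottleneck 3. Total 3.
Augment src->b->c->t: bottleneck 3. Total 6.
No augmenting path remains in the residual graph.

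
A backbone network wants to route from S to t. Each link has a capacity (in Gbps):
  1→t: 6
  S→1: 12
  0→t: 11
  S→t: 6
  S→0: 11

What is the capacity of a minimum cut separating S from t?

Max flow = 23 (via 3 augmenting paths).
In the residual at optimum, the set reachable from S is {1, S}.
Cut edges: S→0 (cap 11), S→t (cap 6), 1→t (cap 6). Sum = 23.

23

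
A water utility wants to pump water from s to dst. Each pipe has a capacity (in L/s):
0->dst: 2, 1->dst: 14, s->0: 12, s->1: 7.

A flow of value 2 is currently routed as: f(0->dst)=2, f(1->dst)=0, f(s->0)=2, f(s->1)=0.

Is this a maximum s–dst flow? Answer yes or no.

Residual path s->1->dst has bottleneck 7 > 0.
Pushing 7 along it raises the flow to 9, so the given flow is not maximum.

No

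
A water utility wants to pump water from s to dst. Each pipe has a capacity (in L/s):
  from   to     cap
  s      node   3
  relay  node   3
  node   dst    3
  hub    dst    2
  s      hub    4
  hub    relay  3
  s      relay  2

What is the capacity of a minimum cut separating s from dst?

5

Max flow = 5 (via 2 augmenting paths).
In the residual at optimum, the set reachable from s is {hub, node, relay, s}.
Cut edges: hub->dst (cap 2), node->dst (cap 3). Sum = 5.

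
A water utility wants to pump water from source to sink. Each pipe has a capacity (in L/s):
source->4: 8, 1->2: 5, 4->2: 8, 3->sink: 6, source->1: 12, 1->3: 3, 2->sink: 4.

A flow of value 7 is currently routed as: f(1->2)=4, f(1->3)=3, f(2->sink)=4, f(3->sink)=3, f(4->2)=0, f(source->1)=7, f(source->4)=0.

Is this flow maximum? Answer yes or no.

Yes

Residual reachable from source: {1, 2, 4, source}; sink is not reachable.
Saturated cut: 1->3, 2->sink with total capacity 7 = current flow value. Flow is maximum.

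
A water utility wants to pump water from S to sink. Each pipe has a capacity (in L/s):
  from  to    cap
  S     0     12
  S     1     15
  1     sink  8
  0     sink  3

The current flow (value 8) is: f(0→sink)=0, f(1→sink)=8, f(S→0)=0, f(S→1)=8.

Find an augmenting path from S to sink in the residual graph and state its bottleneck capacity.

S→0→sink, bottleneck 3

Residual along S→0→sink: S→0: 12, 0→sink: 3.
Bottleneck = min = 3.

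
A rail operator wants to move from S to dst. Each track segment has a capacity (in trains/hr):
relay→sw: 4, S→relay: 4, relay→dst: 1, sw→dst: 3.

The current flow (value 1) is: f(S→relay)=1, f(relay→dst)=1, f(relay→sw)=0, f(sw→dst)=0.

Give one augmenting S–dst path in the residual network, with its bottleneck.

Residual along S→relay→sw→dst: S→relay: 3, relay→sw: 4, sw→dst: 3.
Bottleneck = min = 3.

S→relay→sw→dst, bottleneck 3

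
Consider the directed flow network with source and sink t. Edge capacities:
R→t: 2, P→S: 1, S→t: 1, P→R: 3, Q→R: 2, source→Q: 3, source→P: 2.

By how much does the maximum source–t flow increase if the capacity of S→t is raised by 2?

Original max flow = 3.
Edge S→t does not cross the min cut (source side {P, Q, R, source}), so extra capacity there cannot help.
New max flow = 3. Increase = 0.

0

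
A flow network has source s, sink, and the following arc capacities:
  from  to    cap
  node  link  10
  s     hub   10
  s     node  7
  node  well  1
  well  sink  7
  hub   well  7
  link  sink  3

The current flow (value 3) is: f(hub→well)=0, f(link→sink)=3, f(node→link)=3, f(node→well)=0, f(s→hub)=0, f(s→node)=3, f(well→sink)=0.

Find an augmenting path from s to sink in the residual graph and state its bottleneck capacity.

s→node→well→sink, bottleneck 1

Residual along s→node→well→sink: s→node: 4, node→well: 1, well→sink: 7.
Bottleneck = min = 1.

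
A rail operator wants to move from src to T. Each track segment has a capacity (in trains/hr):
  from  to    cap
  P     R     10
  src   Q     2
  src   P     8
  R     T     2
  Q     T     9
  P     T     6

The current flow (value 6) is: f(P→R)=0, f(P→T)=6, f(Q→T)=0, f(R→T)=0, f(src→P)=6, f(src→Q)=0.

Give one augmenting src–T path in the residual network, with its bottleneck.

Residual along src→Q→T: src→Q: 2, Q→T: 9.
Bottleneck = min = 2.

src→Q→T, bottleneck 2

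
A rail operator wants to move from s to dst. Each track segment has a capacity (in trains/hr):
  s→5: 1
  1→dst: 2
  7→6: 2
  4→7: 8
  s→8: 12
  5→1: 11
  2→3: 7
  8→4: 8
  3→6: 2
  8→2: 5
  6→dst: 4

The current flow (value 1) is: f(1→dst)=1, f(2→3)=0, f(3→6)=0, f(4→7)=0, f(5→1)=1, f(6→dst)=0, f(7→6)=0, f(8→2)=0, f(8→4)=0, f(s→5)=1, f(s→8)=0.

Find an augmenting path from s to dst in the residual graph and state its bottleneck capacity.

Residual along s→8→4→7→6→dst: s→8: 12, 8→4: 8, 4→7: 8, 7→6: 2, 6→dst: 4.
Bottleneck = min = 2.

s→8→4→7→6→dst, bottleneck 2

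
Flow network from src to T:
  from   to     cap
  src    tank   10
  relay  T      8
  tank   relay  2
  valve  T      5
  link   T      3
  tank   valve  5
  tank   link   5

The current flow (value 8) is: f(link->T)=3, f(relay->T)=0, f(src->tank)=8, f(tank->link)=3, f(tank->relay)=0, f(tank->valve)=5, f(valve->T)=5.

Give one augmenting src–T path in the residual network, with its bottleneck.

src->tank->relay->T, bottleneck 2

Residual along src->tank->relay->T: src->tank: 2, tank->relay: 2, relay->T: 8.
Bottleneck = min = 2.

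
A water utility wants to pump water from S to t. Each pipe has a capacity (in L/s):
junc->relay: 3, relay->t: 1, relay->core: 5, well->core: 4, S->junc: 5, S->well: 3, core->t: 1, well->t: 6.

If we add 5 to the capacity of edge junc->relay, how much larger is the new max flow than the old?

Original max flow = 5.
Edge junc->relay does not cross the min cut (source side {S, core, junc, relay}), so extra capacity there cannot help.
New max flow = 5. Increase = 0.

0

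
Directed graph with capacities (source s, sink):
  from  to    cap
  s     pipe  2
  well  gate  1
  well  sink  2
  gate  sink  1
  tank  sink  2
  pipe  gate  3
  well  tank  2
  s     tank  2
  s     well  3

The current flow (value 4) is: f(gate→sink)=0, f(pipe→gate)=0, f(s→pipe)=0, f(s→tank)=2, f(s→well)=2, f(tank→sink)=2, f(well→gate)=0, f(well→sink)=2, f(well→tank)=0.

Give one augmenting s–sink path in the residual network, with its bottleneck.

s→well→gate→sink, bottleneck 1

Residual along s→well→gate→sink: s→well: 1, well→gate: 1, gate→sink: 1.
Bottleneck = min = 1.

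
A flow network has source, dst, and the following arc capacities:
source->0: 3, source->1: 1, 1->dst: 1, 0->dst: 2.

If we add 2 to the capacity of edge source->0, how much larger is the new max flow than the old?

Original max flow = 3.
Edge source->0 does not cross the min cut (source side {0, source}), so extra capacity there cannot help.
New max flow = 3. Increase = 0.

0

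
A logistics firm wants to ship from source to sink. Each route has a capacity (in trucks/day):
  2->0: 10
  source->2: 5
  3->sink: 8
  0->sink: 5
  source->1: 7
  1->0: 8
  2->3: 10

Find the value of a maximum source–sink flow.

Augment source->1->0->sink: bottleneck 5. Total 5.
Augment source->2->3->sink: bottleneck 5. Total 10.
No augmenting path remains in the residual graph.

10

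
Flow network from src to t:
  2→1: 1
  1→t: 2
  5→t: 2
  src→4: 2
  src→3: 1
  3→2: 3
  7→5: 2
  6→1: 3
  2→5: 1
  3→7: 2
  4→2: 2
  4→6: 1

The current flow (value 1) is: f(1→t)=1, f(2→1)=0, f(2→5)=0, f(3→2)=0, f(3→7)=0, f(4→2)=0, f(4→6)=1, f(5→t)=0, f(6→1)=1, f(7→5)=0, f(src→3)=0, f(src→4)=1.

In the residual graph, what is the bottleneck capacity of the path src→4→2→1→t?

Residual capacities along the path: src→4: 1, 4→2: 2, 2→1: 1, 1→t: 1.
Minimum is 1.

1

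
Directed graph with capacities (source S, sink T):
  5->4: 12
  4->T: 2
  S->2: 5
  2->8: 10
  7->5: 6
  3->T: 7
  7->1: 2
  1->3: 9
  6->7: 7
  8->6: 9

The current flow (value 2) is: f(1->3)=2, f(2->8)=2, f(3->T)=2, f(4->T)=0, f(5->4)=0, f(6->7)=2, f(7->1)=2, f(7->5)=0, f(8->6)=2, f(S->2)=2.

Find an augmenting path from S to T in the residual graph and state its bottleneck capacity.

S->2->8->6->7->5->4->T, bottleneck 2

Residual along S->2->8->6->7->5->4->T: S->2: 3, 2->8: 8, 8->6: 7, 6->7: 5, 7->5: 6, 5->4: 12, 4->T: 2.
Bottleneck = min = 2.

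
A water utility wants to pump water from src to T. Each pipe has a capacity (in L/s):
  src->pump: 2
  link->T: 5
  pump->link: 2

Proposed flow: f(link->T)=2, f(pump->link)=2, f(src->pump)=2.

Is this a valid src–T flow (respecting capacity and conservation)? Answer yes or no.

Every edge has 0 ≤ f(e) ≤ cap(e).
At each intermediate node, inflow equals outflow.

Yes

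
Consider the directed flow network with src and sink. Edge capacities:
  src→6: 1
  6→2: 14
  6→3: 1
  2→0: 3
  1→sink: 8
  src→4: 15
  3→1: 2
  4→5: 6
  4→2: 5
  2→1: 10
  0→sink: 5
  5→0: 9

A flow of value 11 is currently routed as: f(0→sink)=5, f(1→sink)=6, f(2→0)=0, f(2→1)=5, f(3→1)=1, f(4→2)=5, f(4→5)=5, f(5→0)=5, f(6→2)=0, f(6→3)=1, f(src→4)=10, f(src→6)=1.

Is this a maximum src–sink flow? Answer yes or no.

Yes

Residual reachable from src: {0, 4, 5, src}; sink is not reachable.
Saturated cut: src→6, 4→2, 0→sink with total capacity 11 = current flow value. Flow is maximum.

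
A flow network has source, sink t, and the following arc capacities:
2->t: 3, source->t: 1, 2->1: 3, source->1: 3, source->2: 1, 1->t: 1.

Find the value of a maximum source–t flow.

Augment source->t: bottleneck 1. Total 1.
Augment source->2->t: bottleneck 1. Total 2.
Augment source->1->t: bottleneck 1. Total 3.
No augmenting path remains in the residual graph.

3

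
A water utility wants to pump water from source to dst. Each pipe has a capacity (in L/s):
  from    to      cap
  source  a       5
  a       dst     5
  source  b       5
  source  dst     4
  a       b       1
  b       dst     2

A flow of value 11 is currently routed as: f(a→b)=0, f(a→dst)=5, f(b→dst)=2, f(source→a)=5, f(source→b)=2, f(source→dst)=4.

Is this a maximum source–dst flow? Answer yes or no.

Residual reachable from source: {b, source}; dst is not reachable.
Saturated cut: source→a, source→dst, b→dst with total capacity 11 = current flow value. Flow is maximum.

Yes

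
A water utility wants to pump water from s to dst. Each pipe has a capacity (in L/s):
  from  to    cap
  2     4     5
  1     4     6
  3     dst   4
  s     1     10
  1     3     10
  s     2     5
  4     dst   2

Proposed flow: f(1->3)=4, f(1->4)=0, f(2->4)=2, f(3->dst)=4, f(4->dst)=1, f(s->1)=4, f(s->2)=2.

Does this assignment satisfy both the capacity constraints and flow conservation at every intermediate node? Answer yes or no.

Conservation fails at 4: inflow 2 ≠ outflow 1.

No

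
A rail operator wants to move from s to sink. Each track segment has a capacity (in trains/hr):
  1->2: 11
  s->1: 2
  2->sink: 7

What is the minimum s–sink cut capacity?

Max flow = 2 (via 1 augmenting path).
In the residual at optimum, the set reachable from s is {s}.
Cut edges: s->1 (cap 2). Sum = 2.

2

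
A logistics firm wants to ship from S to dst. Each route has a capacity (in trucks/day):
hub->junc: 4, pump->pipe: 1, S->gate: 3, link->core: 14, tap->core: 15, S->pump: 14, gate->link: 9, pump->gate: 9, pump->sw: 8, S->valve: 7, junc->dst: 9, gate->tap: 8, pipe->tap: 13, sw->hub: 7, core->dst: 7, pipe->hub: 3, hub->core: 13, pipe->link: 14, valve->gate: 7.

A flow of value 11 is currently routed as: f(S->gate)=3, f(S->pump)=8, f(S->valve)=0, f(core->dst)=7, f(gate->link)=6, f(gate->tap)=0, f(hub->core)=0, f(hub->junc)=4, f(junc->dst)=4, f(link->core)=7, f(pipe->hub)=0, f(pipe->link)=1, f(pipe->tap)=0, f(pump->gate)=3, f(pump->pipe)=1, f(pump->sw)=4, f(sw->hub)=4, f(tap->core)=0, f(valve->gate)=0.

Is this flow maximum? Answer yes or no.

Residual reachable from S: {S, core, gate, hub, link, pipe, pump, sw, tap, valve}; dst is not reachable.
Saturated cut: hub->junc, core->dst with total capacity 11 = current flow value. Flow is maximum.

Yes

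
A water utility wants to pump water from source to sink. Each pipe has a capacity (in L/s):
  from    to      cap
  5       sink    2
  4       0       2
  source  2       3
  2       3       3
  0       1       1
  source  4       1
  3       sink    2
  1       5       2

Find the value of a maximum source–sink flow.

Augment source→2→3→sink: bottleneck 2. Total 2.
Augment source→4→0→1→5→sink: bottleneck 1. Total 3.
No augmenting path remains in the residual graph.

3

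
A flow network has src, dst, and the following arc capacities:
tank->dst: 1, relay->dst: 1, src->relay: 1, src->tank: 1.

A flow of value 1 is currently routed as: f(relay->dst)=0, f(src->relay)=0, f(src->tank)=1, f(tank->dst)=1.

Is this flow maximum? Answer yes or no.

Residual path src->relay->dst has bottleneck 1 > 0.
Pushing 1 along it raises the flow to 2, so the given flow is not maximum.

No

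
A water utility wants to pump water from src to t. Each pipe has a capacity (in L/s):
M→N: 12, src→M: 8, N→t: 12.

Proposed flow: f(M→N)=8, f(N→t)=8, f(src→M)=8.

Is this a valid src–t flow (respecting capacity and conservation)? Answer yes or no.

Yes

Every edge has 0 ≤ f(e) ≤ cap(e).
At each intermediate node, inflow equals outflow.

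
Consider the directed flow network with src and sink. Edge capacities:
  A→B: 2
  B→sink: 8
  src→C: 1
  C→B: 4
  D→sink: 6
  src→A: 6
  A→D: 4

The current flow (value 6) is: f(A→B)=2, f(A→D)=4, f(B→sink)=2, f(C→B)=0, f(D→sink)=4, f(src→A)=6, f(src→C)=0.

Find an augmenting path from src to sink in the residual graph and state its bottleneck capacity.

src→C→B→sink, bottleneck 1

Residual along src→C→B→sink: src→C: 1, C→B: 4, B→sink: 6.
Bottleneck = min = 1.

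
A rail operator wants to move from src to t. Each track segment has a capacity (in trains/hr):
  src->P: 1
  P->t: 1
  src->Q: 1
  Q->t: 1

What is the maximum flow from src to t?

2

Augment src->P->t: bottleneck 1. Total 1.
Augment src->Q->t: bottleneck 1. Total 2.
No augmenting path remains in the residual graph.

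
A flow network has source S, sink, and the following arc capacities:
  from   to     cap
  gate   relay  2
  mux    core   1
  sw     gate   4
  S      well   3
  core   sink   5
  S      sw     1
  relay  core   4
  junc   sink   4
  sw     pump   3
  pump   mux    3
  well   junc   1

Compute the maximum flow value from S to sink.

Augment S→well→junc→sink: bottleneck 1. Total 1.
Augment S→sw→pump→mux→core→sink: bottleneck 1. Total 2.
No augmenting path remains in the residual graph.

2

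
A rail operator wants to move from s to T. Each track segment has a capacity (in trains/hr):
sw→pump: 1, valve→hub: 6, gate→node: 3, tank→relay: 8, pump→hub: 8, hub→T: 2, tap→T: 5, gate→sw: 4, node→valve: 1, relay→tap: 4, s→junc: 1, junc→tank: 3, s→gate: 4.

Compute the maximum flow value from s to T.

Augment s→junc→tank→relay→tap→T: bottleneck 1. Total 1.
Augment s→gate→sw→pump→hub→T: bottleneck 1. Total 2.
Augment s→gate→node→valve→hub→T: bottleneck 1. Total 3.
No augmenting path remains in the residual graph.

3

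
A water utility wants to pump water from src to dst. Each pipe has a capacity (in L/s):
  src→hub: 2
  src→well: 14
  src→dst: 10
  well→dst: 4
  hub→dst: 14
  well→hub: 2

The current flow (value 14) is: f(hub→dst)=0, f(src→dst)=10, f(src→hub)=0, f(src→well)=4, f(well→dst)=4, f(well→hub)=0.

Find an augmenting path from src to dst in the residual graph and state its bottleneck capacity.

src→hub→dst, bottleneck 2

Residual along src→hub→dst: src→hub: 2, hub→dst: 14.
Bottleneck = min = 2.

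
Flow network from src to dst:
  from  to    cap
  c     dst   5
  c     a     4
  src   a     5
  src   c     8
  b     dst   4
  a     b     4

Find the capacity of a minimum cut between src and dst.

Max flow = 9 (via 2 augmenting paths).
In the residual at optimum, the set reachable from src is {a, c, src}.
Cut edges: c→dst (cap 5), a→b (cap 4). Sum = 9.

9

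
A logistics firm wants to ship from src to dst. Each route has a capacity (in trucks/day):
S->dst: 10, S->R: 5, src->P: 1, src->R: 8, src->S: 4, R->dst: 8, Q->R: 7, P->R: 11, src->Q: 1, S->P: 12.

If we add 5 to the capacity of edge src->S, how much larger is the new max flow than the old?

5

Original max flow = 12.
After raising cap(src->S), augmenting paths through that edge carry 5 more units.
New max flow = 17. Increase = 5.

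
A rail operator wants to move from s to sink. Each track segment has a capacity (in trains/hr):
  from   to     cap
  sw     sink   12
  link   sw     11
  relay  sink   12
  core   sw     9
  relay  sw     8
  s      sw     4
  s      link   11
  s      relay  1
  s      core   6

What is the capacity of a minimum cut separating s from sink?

13

Max flow = 13 (via 3 augmenting paths).
In the residual at optimum, the set reachable from s is {core, link, s, sw}.
Cut edges: s->relay (cap 1), sw->sink (cap 12). Sum = 13.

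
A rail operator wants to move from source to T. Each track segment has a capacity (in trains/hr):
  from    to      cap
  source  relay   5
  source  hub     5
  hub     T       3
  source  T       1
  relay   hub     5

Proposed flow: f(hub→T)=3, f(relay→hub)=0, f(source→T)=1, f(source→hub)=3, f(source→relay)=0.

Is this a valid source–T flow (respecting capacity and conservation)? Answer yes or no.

Yes

Every edge has 0 ≤ f(e) ≤ cap(e).
At each intermediate node, inflow equals outflow.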